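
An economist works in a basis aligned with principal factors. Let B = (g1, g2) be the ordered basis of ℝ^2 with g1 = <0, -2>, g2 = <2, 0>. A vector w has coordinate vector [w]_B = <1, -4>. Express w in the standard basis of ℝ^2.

w = M [w]_B, where M has columns g1, g2.
Carrying out the matrix-vector product, w = <-8, -2>.

<-8, -2>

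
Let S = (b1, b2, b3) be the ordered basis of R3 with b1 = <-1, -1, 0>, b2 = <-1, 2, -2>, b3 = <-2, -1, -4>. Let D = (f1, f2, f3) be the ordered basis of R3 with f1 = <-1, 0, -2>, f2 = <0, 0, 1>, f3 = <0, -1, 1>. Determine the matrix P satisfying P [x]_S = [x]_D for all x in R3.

[[1, 1, 2], [1, 2, -1], [1, -2, 1]]

Column j of P is [bj]_D, since P maps S-coordinates to D-coordinates.
Expressing b1 in D: b1 = f1 + f2 + f3, so column 1 of P is <1, 1, 1>.
Doing the same for each bj gives P = [[1, 1, 2], [1, 2, -1], [1, -2, 1]].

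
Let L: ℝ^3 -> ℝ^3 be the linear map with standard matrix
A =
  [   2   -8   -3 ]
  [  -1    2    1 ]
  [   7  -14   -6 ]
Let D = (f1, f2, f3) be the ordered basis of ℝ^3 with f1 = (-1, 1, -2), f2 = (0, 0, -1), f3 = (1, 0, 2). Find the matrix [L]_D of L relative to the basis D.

The j-th column of [L]_D is [L(fj)]_D.
L(f1) = A f1 = (-4, 1, -9) = f1 + f2 - 3f3, so column 1 is (1, 1, -3).
Repeating for f2, f3 and assembling the columns gives [[1, -1, 1], [1, 0, -3], [-3, 2, -3]].

[[1, -1, 1], [1, 0, -3], [-3, 2, -3]]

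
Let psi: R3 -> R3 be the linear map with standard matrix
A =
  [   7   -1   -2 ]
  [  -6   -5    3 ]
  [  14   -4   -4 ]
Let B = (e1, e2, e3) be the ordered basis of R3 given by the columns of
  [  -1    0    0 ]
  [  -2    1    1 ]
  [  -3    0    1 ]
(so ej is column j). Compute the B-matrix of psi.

[[-1, 1, 3], [2, -2, 3], [3, -1, 1]]

With P the matrix whose columns are e1, ..., e3, [psi]_B = P^(-1) A P.
Column by column: psi(e1) = A e1 = [1, 7, 6]; its B-coordinates [-1, 2, 3] give column 1.
Continuing for each basis vector yields [psi]_B = [[-1, 1, 3], [2, -2, 3], [3, -1, 1]].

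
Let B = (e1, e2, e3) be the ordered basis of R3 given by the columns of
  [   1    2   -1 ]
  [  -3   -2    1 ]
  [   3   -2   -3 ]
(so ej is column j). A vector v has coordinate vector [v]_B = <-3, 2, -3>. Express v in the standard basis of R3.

<4, 2, -4>

By definition v = -3e1 + 2e2 - 3e3.
Summing componentwise gives <4, 2, -4>.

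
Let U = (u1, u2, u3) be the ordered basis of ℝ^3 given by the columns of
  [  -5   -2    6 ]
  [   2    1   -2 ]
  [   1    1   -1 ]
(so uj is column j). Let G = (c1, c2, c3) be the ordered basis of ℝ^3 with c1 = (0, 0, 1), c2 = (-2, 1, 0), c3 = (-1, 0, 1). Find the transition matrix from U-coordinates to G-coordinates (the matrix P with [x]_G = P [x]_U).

Take x = uj: its U-coordinates are the j-th standard unit vector, so P e_j — column j of P — equals [uj]_G.
u1 = 0·c1 + 2c2 + c3, giving column 1 = (0, 2, 1); repeating for each j gives P = [[0, 1, 1], [2, 1, -2], [1, 0, -2]].

[[0, 1, 1], [2, 1, -2], [1, 0, -2]]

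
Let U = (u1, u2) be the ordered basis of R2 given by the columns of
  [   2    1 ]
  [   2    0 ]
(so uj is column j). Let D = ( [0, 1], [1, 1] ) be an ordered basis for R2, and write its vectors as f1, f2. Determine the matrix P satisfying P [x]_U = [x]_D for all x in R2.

Take x = uj: its U-coordinates are the j-th standard unit vector, so P e_j — column j of P — equals [uj]_D.
u1 = 0·f1 + 2f2, giving column 1 = [0, 2]; repeating for each j gives P = [[0, -1], [2, 1]].

[[0, -1], [2, 1]]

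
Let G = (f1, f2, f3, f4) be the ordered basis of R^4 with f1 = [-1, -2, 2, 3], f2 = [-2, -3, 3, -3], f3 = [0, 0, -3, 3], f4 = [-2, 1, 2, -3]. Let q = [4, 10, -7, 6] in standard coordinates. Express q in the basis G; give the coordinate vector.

We seek scalars with c_1 f1 + ... + c_4 f4 = q; equivalently solve M c = q where the columns of M are f1, ..., f4.
Row-reducing the augmented matrix [M | q] gives c = (0, -3, 0, 1).
Check: 0·f1 - 3f2 + 0·f3 + f4 = [4, 10, -7, 6].

[0, -3, 0, 1]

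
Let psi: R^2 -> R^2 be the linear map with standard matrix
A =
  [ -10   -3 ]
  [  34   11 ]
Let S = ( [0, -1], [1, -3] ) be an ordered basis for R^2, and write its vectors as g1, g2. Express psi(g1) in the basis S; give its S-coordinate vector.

[2, 3]

Compute psi(g1) = A g1 = [3, -11] in standard coordinates.
Then write this in S-coordinates: solve for y in y_1 g1 + y_2 g2 = [3, -11].
This gives y = [2, 3], which is column 1 of [psi]_S.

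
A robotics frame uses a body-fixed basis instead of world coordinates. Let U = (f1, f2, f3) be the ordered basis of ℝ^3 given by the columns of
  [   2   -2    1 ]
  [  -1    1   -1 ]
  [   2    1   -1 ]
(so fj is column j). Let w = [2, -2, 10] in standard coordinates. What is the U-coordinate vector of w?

[w]_U is the unique c with M c = w, where M has columns f1, ..., f3.
Gaussian elimination on [M | w] yields c = (4, 4, 2).
Check: 4f1 + 4f2 + 2f3 = [2, -2, 10].

[4, 4, 2]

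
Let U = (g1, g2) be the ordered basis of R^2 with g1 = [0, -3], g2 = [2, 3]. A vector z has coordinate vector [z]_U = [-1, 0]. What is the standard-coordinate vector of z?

[0, 3]

By definition z = -g1 + 0·g2.
Summing componentwise gives [0, 3].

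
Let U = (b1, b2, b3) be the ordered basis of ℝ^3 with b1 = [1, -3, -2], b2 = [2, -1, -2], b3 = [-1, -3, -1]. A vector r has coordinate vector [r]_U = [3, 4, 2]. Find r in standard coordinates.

The coordinates say r = 3b1 + 4b2 + 2b3; adding the scaled basis vectors gives [9, -19, -16].

[9, -19, -16]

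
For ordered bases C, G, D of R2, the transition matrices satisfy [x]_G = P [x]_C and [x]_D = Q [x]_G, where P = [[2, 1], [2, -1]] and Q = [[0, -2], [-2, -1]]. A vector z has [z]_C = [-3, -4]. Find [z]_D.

[4, 22]

Apply P to get G-coordinates [-10, -2], then Q to get D-coordinates.
The result is [z]_D = [4, 22].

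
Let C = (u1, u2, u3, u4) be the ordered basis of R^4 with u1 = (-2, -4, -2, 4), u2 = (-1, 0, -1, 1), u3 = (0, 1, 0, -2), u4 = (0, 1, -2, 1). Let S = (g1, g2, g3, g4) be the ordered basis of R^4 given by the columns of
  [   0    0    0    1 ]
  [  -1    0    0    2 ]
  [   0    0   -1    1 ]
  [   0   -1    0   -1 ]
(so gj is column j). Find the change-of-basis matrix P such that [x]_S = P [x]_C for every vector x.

Column j of P is [uj]_S, since P maps C-coordinates to S-coordinates.
Expressing u1 in S: u1 = 0·g1 - 2g2 + 0·g3 - 2g4, so column 1 of P is (0, -2, 0, -2).
Doing the same for each uj gives P = [[0, -2, -1, -1], [-2, 0, 2, -1], [0, 0, 0, 2], [-2, -1, 0, 0]].

[[0, -2, -1, -1], [-2, 0, 2, -1], [0, 0, 0, 2], [-2, -1, 0, 0]]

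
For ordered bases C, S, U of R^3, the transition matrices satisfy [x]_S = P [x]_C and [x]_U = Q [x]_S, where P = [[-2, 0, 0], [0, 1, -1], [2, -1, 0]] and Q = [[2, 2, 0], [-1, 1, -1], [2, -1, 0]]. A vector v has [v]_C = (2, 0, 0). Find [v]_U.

(-8, 0, -8)

Composing the changes, [v]_U = Q P [v]_C.
Q P = [[-4, 2, -2], [0, 2, -1], [-4, -1, 1]]; applying this to (2, 0, 0) gives (-8, 0, -8).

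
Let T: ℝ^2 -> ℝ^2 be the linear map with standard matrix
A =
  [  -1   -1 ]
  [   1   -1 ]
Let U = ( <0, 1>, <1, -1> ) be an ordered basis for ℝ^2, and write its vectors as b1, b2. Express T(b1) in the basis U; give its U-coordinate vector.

<-2, -1>

Column 1 of [T]_U is the U-coordinate vector of T(b1).
In standard coordinates T(b1) = A b1 = <-1, -1>.
Converting to U: <-1, -1> = -2b1 - b2, so the coordinate vector is <-2, -1>.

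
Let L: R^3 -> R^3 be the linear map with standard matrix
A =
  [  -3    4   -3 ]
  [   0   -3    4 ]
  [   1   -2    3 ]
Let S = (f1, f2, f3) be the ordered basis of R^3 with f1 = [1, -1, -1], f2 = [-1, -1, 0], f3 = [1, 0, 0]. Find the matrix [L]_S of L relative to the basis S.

[[0, -1, -1], [1, -2, 1], [-3, -2, -1]]

Let P have columns f1, ..., f3. Then [L]_S = P^(-1) A P.
Here det P = -1, so P^(-1) is integer; computing A P first and then P^(-1)(A P) gives [[0, -1, -1], [1, -2, 1], [-3, -2, -1]].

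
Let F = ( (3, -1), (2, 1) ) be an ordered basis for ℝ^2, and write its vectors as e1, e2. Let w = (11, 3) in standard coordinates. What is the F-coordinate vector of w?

(1, 4)

We seek scalars with c_1 e1 + c_2 e2 = w; equivalently solve M c = w where the columns of M are e1, e2.
System: 3c_1 + 2c_2 = 11, -c_1 + c_2 = 3; solving gives c_1 = 1, c_2 = 4.
Check: e1 + 4e2 = (11, 3).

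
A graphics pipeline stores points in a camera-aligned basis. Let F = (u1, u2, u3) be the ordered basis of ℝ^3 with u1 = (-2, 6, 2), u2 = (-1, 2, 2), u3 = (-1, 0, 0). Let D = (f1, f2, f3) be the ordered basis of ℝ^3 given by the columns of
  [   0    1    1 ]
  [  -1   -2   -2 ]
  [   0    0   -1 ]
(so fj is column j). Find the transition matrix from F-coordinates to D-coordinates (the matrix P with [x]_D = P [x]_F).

Let M have columns uj and N have columns fj. Then for every x, N [x]_D = x = M [x]_F, so P = N^(-1) M.
Since det N = -1, N^(-1) has integer entries; multiplying gives P = [[-2, 0, 2], [0, 1, -1], [-2, -2, 0]].

[[-2, 0, 2], [0, 1, -1], [-2, -2, 0]]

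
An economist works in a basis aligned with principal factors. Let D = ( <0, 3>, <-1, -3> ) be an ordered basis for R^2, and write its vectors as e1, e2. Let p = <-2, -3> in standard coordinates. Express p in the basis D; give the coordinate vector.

[p]_D is the unique c with M c = p, where M has columns e1, e2.
System: 0c_1 - c_2 = -2, 3c_1 - 3c_2 = -3; solving gives c_1 = 1, c_2 = 2.
Check: e1 + 2e2 = <-2, -3>.

<1, 2>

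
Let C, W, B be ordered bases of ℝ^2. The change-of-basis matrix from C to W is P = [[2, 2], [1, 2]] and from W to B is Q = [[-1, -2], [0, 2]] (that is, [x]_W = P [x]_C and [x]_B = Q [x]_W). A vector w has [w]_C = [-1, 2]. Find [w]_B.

[-8, 6]

Composing the changes, [w]_B = Q P [w]_C.
Q P = [[-4, -6], [2, 4]]; applying this to [-1, 2] gives [-8, 6].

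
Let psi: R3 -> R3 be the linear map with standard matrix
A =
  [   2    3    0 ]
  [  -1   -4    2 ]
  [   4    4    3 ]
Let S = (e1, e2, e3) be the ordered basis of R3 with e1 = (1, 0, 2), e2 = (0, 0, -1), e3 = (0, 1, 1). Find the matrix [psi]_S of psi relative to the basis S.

[[2, 0, 3], [-3, 1, -3], [3, -2, -2]]

Let P have columns e1, ..., e3. Then [psi]_S = P^(-1) A P.
Here det P = 1, so P^(-1) is integer; computing A P first and then P^(-1)(A P) gives [[2, 0, 3], [-3, 1, -3], [3, -2, -2]].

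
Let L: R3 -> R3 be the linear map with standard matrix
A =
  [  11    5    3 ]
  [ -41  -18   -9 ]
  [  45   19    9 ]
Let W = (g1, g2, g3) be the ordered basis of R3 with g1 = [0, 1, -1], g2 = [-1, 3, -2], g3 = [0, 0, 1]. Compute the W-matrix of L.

With P the matrix whose columns are g1, ..., g3, [L]_W = P^(-1) A P.
Column by column: L(g1) = A g1 = [2, -9, 10]; its W-coordinates [-3, -2, 3] give column 1.
Continuing for each basis vector yields [L]_W = [[-3, -1, 0], [-2, 2, -3], [3, -3, 3]].

[[-3, -1, 0], [-2, 2, -3], [3, -3, 3]]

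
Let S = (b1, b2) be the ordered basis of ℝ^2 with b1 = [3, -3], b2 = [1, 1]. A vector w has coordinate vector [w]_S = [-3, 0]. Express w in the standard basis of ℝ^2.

[-9, 9]

The coordinates say w = -3b1 + 0·b2; adding the scaled basis vectors gives [-9, 9].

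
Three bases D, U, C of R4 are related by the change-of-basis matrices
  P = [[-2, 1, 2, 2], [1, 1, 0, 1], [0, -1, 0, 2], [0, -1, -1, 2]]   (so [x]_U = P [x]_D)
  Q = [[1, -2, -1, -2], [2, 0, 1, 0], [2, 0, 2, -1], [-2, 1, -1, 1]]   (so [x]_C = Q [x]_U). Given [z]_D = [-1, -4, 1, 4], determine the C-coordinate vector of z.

[-24, 28, 29, -18]

First [z]_U = P [z]_D = [8, -1, 12, 11].
Then [z]_C = Q [z]_U = [-24, 28, 29, -18].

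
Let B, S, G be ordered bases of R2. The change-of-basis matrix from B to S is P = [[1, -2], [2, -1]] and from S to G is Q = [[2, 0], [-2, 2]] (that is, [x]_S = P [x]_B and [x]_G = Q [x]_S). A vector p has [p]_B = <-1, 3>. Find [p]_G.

Apply P to get S-coordinates <-7, -5>, then Q to get G-coordinates.
The result is [p]_G = <-14, 4>.

<-14, 4>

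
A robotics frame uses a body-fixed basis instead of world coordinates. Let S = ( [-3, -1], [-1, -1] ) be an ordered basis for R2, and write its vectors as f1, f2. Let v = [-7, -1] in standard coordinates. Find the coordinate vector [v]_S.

We seek scalars with c_1 f1 + c_2 f2 = v; equivalently solve M c = v where the columns of M are f1, f2.
System: -3c_1 - c_2 = -7, -c_1 - c_2 = -1; solving gives c_1 = 3, c_2 = -2.
Check: 3f1 - 2f2 = [-7, -1].

[3, -2]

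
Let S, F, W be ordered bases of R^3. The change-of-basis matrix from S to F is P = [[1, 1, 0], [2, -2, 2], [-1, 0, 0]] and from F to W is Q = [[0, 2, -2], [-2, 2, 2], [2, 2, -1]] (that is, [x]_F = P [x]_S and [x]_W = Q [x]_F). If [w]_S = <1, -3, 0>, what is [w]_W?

<18, 18, 13>

Composing the changes, [w]_W = Q P [w]_S.
Q P = [[6, -4, 4], [0, -6, 4], [7, -2, 4]]; applying this to <1, -3, 0> gives <18, 18, 13>.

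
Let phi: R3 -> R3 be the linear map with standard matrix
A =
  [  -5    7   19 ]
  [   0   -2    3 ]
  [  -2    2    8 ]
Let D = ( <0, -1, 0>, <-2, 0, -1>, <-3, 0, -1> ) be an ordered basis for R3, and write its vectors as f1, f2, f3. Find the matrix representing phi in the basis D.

With P the matrix whose columns are f1, ..., f3, [phi]_D = P^(-1) A P.
Column by column: phi(f1) = A f1 = <-7, 2, -2>; its D-coordinates <-2, -1, 3> give column 1.
Continuing for each basis vector yields [phi]_D = [[-2, 3, 3], [-1, 3, 2], [3, 1, 0]].

[[-2, 3, 3], [-1, 3, 2], [3, 1, 0]]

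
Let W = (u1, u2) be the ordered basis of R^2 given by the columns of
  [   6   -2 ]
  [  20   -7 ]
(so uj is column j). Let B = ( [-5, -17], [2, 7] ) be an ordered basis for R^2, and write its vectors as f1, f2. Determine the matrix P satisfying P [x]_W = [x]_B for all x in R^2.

[[-2, 0], [-2, -1]]

Let M have columns uj and N have columns fj. Then for every x, N [x]_B = x = M [x]_W, so P = N^(-1) M.
Since det N = -1, N^(-1) has integer entries; multiplying gives P = [[-2, 0], [-2, -1]].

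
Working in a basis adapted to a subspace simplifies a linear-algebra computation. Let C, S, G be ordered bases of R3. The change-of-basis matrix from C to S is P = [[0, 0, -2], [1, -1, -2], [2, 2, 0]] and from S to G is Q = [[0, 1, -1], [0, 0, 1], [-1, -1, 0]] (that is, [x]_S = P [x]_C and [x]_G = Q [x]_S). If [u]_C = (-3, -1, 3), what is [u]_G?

(0, -8, 14)

First [u]_S = P [u]_C = (-6, -8, -8).
Then [u]_G = Q [u]_S = (0, -8, 14).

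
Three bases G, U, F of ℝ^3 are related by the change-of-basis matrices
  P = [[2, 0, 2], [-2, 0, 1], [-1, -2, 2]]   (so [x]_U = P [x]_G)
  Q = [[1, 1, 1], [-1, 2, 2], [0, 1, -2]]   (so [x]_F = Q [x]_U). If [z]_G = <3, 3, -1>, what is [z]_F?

Composing the changes, [z]_F = Q P [z]_G.
Q P = [[-1, -2, 5], [-8, -4, 4], [0, 4, -3]]; applying this to <3, 3, -1> gives <-14, -40, 15>.

<-14, -40, 15>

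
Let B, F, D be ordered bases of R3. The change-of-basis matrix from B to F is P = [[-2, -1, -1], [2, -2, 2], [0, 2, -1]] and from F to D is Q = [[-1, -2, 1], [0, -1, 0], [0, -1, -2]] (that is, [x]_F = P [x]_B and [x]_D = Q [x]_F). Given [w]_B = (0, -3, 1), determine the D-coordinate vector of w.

Apply P to get F-coordinates (2, 8, -7), then Q to get D-coordinates.
The result is [w]_D = (-25, -8, 6).

(-25, -8, 6)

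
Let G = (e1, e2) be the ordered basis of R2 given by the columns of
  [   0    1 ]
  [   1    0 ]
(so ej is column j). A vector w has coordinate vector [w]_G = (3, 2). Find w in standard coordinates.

w = M [w]_G, where M has columns e1, e2.
Carrying out the matrix-vector product, w = (2, 3).

(2, 3)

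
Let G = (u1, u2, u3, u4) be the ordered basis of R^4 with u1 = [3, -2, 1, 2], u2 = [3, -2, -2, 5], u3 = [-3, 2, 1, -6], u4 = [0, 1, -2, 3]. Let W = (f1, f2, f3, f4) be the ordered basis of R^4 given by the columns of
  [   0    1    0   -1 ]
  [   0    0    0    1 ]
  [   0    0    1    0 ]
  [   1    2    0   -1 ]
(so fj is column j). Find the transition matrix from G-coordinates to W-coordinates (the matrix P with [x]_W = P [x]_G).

Take x = uj: its G-coordinates are the j-th standard unit vector, so P e_j — column j of P — equals [uj]_W.
u1 = -2f1 + f2 + f3 - 2f4, giving column 1 = [-2, 1, 1, -2]; repeating for each j gives P = [[-2, 1, -2, 2], [1, 1, -1, 1], [1, -2, 1, -2], [-2, -2, 2, 1]].

[[-2, 1, -2, 2], [1, 1, -1, 1], [1, -2, 1, -2], [-2, -2, 2, 1]]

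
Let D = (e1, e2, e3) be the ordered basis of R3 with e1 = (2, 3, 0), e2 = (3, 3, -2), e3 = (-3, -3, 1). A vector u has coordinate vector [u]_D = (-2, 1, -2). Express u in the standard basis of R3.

u = M [u]_D, where M has columns e1, ..., e3.
Carrying out the matrix-vector product, u = (5, 3, -4).

(5, 3, -4)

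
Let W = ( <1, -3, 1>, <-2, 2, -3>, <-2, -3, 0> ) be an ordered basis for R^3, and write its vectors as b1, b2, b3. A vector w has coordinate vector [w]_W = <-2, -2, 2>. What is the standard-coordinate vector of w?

By definition w = -2b1 - 2b2 + 2b3.
Summing componentwise gives <-2, -4, 4>.

<-2, -4, 4>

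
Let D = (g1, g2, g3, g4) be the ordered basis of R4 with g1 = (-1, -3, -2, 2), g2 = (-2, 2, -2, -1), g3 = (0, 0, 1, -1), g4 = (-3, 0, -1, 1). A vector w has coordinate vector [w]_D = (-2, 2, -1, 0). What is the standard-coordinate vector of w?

By definition w = -2g1 + 2g2 - g3 + 0·g4.
Summing componentwise gives (-2, 10, -1, -5).

(-2, 10, -1, -5)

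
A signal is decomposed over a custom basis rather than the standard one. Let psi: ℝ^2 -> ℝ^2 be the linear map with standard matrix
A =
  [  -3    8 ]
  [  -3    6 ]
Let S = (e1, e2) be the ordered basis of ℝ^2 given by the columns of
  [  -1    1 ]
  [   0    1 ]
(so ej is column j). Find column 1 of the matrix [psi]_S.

Column 1 of [psi]_S is the S-coordinate vector of psi(e1).
In standard coordinates psi(e1) = A e1 = (3, 3).
Converting to S: (3, 3) = 0·e1 + 3e2, so the coordinate vector is (0, 3).

(0, 3)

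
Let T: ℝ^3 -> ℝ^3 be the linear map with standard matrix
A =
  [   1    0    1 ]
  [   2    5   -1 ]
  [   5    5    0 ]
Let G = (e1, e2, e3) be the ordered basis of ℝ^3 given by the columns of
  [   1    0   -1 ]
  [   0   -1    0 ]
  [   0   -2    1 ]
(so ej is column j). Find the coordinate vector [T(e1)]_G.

(2, -2, 1)

Compute T(e1) = A e1 = (1, 2, 5) in standard coordinates.
Then write this in G-coordinates: solve for y in y_1 e1 + ... + y_3 e3 = (1, 2, 5).
This gives y = (2, -2, 1), which is column 1 of [T]_G.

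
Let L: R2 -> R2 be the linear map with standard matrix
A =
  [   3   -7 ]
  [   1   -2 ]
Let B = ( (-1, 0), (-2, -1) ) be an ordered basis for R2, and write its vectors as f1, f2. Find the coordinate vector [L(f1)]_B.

(1, 1)

Compute L(f1) = A f1 = (-3, -1) in standard coordinates.
Then write this in B-coordinates: solve for y in y_1 f1 + y_2 f2 = (-3, -1).
This gives y = (1, 1), which is column 1 of [L]_B.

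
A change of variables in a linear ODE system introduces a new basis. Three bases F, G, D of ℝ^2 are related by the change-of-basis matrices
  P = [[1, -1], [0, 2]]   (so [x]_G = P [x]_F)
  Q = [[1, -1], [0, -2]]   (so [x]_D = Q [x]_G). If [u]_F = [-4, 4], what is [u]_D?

[-16, -16]

First [u]_G = P [u]_F = [-8, 8].
Then [u]_D = Q [u]_G = [-16, -16].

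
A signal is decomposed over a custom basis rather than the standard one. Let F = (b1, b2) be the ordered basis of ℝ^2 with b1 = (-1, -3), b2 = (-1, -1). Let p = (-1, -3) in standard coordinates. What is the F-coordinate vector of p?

Write p = c_1 b1 + c_2 b2 and solve for the c_i.
System: -c_1 - c_2 = -1, -3c_1 - c_2 = -3; solving gives c_1 = 1, c_2 = 0.
Check: b1 + 0·b2 = (-1, -3).

(1, 0)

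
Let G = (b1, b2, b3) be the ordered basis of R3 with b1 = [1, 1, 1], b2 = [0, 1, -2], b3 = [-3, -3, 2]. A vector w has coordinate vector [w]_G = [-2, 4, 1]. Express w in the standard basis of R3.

The coordinates say w = -2b1 + 4b2 + b3; adding the scaled basis vectors gives [-5, -1, -8].

[-5, -1, -8]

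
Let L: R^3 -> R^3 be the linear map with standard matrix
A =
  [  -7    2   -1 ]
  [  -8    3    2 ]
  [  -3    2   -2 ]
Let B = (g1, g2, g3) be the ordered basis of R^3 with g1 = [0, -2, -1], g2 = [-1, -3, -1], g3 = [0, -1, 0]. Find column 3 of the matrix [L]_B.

Column 3 of [L]_B is the B-coordinate vector of L(g3).
In standard coordinates L(g3) = A g3 = [-2, -3, -2].
Converting to B: [-2, -3, -2] = 0·g1 + 2g2 - 3g3, so the coordinate vector is [0, 2, -3].

[0, 2, -3]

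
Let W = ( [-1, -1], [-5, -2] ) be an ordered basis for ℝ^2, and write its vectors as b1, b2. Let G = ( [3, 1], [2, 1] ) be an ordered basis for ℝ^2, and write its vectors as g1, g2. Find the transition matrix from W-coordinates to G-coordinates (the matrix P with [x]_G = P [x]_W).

[[1, -1], [-2, -1]]

Take x = bj: its W-coordinates are the j-th standard unit vector, so P e_j — column j of P — equals [bj]_G.
b1 = g1 - 2g2, giving column 1 = [1, -2]; repeating for each j gives P = [[1, -1], [-2, -1]].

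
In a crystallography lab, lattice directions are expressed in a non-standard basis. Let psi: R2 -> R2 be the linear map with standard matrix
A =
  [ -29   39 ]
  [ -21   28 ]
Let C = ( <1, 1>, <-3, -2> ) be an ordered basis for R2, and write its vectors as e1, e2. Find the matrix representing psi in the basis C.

The j-th column of [psi]_C is [psi(ej)]_C.
psi(e1) = A e1 = <10, 7> = e1 - 3e2, so column 1 is <1, -3>.
Repeating for e2 and assembling the columns gives [[1, 3], [-3, -2]].

[[1, 3], [-3, -2]]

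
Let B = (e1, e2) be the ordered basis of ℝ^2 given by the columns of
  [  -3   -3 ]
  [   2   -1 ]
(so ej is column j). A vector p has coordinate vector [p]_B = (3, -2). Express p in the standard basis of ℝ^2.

By definition p = 3e1 - 2e2.
Summing componentwise gives (-3, 8).

(-3, 8)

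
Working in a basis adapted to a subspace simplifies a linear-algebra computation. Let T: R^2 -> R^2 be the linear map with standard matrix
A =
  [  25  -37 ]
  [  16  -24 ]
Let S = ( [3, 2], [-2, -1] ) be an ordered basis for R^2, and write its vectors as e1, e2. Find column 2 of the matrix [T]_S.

[-3, 2]

Compute T(e2) = A e2 = [-13, -8] in standard coordinates.
Then write this in S-coordinates: solve for y in y_1 e1 + y_2 e2 = [-13, -8].
This gives y = [-3, 2], which is column 2 of [T]_S.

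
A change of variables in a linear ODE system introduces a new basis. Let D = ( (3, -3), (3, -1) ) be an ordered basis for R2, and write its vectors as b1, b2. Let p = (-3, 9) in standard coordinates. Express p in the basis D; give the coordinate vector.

(-4, 3)

Write p = c_1 b1 + c_2 b2 and solve for the c_i.
System: 3c_1 + 3c_2 = -3, -3c_1 - c_2 = 9; solving gives c_1 = -4, c_2 = 3.
Check: -4b1 + 3b2 = (-3, 9).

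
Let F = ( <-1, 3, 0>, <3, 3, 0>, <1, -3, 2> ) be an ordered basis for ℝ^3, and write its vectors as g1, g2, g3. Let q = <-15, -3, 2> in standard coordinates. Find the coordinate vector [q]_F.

Write q = c_1 g1 + ... + c_3 g3 and solve for the c_i.
Gaussian elimination on [M | q] yields c = (4, -4, 1).
Check: 4g1 - 4g2 + g3 = <-15, -3, 2>.

<4, -4, 1>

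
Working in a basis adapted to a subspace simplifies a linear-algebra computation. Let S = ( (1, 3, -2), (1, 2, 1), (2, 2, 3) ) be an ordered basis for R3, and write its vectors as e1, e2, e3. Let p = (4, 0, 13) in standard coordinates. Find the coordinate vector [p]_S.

We seek scalars with c_1 e1 + ... + c_3 e3 = p; equivalently solve M c = p where the columns of M are e1, ..., e3.
Row-reducing the augmented matrix [M | p] gives c = (-2, 0, 3).
Check: -2e1 + 0·e2 + 3e3 = (4, 0, 13).

(-2, 0, 3)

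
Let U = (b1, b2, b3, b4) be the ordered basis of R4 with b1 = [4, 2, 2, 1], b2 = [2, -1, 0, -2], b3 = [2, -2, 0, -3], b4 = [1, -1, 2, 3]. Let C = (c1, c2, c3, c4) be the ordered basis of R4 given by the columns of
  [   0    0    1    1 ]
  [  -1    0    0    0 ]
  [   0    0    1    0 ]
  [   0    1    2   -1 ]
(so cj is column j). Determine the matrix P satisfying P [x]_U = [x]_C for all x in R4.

[[-2, 1, 2, 1], [-1, 0, -1, -2], [2, 0, 0, 2], [2, 2, 2, -1]]

Let M have columns bj and N have columns cj. Then for every x, N [x]_C = x = M [x]_U, so P = N^(-1) M.
Since det N = -1, N^(-1) has integer entries; multiplying gives P = [[-2, 1, 2, 1], [-1, 0, -1, -2], [2, 0, 0, 2], [2, 2, 2, -1]].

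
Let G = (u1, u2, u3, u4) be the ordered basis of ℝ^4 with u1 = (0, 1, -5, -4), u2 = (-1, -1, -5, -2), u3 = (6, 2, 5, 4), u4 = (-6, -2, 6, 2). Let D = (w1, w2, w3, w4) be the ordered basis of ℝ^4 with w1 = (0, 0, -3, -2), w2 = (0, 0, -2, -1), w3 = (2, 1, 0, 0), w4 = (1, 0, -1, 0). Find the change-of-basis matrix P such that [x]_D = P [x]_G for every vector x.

[[1, 0, -1, 0], [2, 2, -2, -2], [1, -1, 2, -2], [-2, 1, 2, -2]]

Let M have columns uj and N have columns wj. Then for every x, N [x]_D = x = M [x]_G, so P = N^(-1) M.
Since det N = 1, N^(-1) has integer entries; multiplying gives P = [[1, 0, -1, 0], [2, 2, -2, -2], [1, -1, 2, -2], [-2, 1, 2, -2]].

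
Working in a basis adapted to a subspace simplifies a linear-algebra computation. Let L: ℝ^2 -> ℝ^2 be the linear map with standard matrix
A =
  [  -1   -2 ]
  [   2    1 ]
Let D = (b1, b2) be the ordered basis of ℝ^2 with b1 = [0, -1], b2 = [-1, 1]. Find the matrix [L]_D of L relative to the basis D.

With P the matrix whose columns are b1, b2, [L]_D = P^(-1) A P.
Column by column: L(b1) = A b1 = [2, -1]; its D-coordinates [-1, -2] give column 1.
Continuing for each basis vector yields [L]_D = [[-1, 2], [-2, 1]].

[[-1, 2], [-2, 1]]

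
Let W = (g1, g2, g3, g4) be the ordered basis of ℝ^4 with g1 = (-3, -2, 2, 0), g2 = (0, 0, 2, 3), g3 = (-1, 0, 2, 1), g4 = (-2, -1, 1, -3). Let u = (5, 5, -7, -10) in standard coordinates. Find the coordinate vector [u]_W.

(-3, -3, 2, 1)

We seek scalars with c_1 g1 + ... + c_4 g4 = u; equivalently solve M c = u where the columns of M are g1, ..., g4.
Solving this 4x4 system gives c = (-3, -3, 2, 1).
Check: -3g1 - 3g2 + 2g3 + g4 = (5, 5, -7, -10).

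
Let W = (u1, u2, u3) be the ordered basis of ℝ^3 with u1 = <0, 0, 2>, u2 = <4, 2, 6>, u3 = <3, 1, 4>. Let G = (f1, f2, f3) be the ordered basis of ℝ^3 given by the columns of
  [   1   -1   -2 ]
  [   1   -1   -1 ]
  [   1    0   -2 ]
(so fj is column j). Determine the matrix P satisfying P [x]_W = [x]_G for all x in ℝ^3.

[[2, 2, 0], [2, 2, 1], [0, -2, -2]]

Let M have columns uj and N have columns fj. Then for every x, N [x]_G = x = M [x]_W, so P = N^(-1) M.
Since det N = -1, N^(-1) has integer entries; multiplying gives P = [[2, 2, 0], [2, 2, 1], [0, -2, -2]].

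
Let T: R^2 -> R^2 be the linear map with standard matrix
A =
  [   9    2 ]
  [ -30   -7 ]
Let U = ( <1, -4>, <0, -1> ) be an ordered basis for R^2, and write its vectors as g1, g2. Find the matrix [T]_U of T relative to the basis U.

[[1, -2], [-2, 1]]

Let P have columns g1, g2. Then [T]_U = P^(-1) A P.
Here det P = -1, so P^(-1) is integer; computing A P first and then P^(-1)(A P) gives [[1, -2], [-2, 1]].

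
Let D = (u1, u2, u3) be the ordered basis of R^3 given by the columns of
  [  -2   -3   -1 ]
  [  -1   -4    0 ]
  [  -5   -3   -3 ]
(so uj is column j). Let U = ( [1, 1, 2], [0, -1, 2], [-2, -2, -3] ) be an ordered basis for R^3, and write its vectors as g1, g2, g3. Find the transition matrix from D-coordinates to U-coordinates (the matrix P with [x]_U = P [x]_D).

Take x = uj: its D-coordinates are the j-th standard unit vector, so P e_j — column j of P — equals [uj]_U.
u1 = 0·g1 - g2 + g3, giving column 1 = [0, -1, 1]; repeating for each j gives P = [[0, -1, 1], [-1, 1, -1], [1, 1, 1]].

[[0, -1, 1], [-1, 1, -1], [1, 1, 1]]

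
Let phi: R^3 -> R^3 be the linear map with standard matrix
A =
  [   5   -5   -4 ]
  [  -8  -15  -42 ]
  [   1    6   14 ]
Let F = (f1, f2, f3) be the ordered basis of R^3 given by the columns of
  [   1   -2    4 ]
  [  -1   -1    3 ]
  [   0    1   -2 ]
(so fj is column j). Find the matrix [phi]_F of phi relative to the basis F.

[[0, 3, 1], [-1, 2, -2], [2, -2, 2]]

The j-th column of [phi]_F is [phi(fj)]_F.
phi(f1) = A f1 = (10, 7, -5) = 0·f1 - f2 + 2f3, so column 1 is (0, -1, 2).
Repeating for f2, f3 and assembling the columns gives [[0, 3, 1], [-1, 2, -2], [2, -2, 2]].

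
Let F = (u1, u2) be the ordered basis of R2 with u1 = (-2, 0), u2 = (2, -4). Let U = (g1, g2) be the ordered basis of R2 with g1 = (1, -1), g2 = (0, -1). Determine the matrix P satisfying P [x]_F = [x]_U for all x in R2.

[[-2, 2], [2, 2]]

Column j of P is [uj]_U, since P maps F-coordinates to U-coordinates.
Expressing u1 in U: u1 = -2g1 + 2g2, so column 1 of P is (-2, 2).
Doing the same for each uj gives P = [[-2, 2], [2, 2]].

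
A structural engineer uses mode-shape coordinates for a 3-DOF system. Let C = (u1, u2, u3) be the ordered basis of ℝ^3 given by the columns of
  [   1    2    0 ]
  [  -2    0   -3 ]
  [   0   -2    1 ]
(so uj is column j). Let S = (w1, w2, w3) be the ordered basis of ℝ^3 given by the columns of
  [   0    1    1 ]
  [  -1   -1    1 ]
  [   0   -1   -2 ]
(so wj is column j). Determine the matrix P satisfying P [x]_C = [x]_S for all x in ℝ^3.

Column j of P is [uj]_S, since P maps C-coordinates to S-coordinates.
Expressing u1 in S: u1 = -w1 + 2w2 - w3, so column 1 of P is [-1, 2, -1].
Doing the same for each uj gives P = [[-1, -2, 1], [2, 2, 1], [-1, 0, -1]].

[[-1, -2, 1], [2, 2, 1], [-1, 0, -1]]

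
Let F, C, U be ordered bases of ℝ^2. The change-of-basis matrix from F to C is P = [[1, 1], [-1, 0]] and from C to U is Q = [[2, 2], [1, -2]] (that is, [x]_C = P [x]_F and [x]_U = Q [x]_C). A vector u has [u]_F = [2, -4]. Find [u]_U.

First [u]_C = P [u]_F = [-2, -2].
Then [u]_U = Q [u]_C = [-8, 2].

[-8, 2]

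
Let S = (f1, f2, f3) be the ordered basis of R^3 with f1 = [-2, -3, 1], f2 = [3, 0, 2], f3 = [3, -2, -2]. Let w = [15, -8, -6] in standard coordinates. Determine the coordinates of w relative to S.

[w]_S is the unique c with M c = w, where M has columns f1, ..., f3.
Gaussian elimination on [M | w] yields c = (0, 1, 4).
Check: 0·f1 + f2 + 4f3 = [15, -8, -6].

[0, 1, 4]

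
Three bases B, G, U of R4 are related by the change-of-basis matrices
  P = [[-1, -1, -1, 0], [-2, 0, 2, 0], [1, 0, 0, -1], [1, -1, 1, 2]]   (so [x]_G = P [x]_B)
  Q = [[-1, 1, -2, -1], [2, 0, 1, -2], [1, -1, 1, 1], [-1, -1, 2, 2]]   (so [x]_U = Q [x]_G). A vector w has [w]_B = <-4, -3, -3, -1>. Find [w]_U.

Composing the changes, [w]_U = Q P [w]_B.
Q P = [[-4, 2, 2, 0], [-3, 0, -4, -5], [3, -2, -2, 1], [7, -1, 1, 2]]; applying this to <-4, -3, -3, -1> gives <4, 29, -1, -30>.

<4, 29, -1, -30>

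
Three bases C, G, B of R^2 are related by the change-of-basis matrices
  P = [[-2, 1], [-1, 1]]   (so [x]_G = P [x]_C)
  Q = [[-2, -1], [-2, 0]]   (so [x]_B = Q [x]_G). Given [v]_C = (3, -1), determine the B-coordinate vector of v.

Composing the changes, [v]_B = Q P [v]_C.
Q P = [[5, -3], [4, -2]]; applying this to (3, -1) gives (18, 14).

(18, 14)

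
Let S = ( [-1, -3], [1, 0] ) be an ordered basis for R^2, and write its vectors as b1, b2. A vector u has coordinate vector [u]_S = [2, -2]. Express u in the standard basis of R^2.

[-4, -6]

The coordinates say u = 2b1 - 2b2; adding the scaled basis vectors gives [-4, -6].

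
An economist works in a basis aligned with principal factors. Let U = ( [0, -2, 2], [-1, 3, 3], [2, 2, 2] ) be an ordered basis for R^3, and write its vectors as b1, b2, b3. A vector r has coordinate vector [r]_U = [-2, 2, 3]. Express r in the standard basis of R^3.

[4, 16, 8]

By definition r = -2b1 + 2b2 + 3b3.
Summing componentwise gives [4, 16, 8].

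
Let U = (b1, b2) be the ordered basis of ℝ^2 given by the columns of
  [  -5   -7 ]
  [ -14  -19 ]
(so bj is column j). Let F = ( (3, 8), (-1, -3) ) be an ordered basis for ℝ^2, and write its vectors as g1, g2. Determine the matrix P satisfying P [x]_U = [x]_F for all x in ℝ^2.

Let M have columns bj and N have columns gj. Then for every x, N [x]_F = x = M [x]_U, so P = N^(-1) M.
Since det N = -1, N^(-1) has integer entries; multiplying gives P = [[-1, -2], [2, 1]].

[[-1, -2], [2, 1]]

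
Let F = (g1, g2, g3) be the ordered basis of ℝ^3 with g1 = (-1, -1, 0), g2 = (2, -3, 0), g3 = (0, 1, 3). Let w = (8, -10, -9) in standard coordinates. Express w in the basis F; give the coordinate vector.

We seek scalars with c_1 g1 + ... + c_3 g3 = w; equivalently solve M c = w where the columns of M are g1, ..., g3.
Gaussian elimination on [M | w] yields c = (-2, 3, -3).
Check: -2g1 + 3g2 - 3g3 = (8, -10, -9).

(-2, 3, -3)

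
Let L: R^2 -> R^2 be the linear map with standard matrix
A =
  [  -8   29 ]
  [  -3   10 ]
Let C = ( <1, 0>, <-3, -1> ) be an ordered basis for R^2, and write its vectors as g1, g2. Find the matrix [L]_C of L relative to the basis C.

[[1, -2], [3, 1]]

The j-th column of [L]_C is [L(gj)]_C.
L(g1) = A g1 = <-8, -3> = g1 + 3g2, so column 1 is <1, 3>.
Repeating for g2 and assembling the columns gives [[1, -2], [3, 1]].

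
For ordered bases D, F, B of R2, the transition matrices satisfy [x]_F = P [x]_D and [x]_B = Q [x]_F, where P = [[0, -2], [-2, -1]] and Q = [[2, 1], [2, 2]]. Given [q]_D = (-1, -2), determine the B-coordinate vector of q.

Apply P to get F-coordinates (4, 4), then Q to get B-coordinates.
The result is [q]_B = (12, 16).

(12, 16)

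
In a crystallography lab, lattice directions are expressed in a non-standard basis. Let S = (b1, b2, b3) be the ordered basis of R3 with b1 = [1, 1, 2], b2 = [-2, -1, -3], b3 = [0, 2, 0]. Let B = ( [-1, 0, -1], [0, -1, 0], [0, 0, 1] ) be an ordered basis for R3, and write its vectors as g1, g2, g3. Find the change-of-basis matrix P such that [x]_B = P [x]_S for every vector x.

[[-1, 2, 0], [-1, 1, -2], [1, -1, 0]]

Let M have columns bj and N have columns gj. Then for every x, N [x]_B = x = M [x]_S, so P = N^(-1) M.
Since det N = 1, N^(-1) has integer entries; multiplying gives P = [[-1, 2, 0], [-1, 1, -2], [1, -1, 0]].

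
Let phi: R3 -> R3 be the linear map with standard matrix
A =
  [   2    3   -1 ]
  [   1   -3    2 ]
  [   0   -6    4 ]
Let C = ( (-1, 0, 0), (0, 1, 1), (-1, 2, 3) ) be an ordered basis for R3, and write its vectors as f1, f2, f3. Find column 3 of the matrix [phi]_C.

Column 3 of [phi]_C is the C-coordinate vector of phi(f3).
In standard coordinates phi(f3) = A f3 = (1, -1, 0).
Converting to C: (1, -1, 0) = -2f1 - 3f2 + f3, so the coordinate vector is (-2, -3, 1).

(-2, -3, 1)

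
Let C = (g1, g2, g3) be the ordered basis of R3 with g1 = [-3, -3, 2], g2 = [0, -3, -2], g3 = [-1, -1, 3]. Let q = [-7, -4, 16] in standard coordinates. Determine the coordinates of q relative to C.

[1, -1, 4]

Write q = c_1 g1 + ... + c_3 g3 and solve for the c_i.
Solving this 3x3 system gives c = (1, -1, 4).
Check: g1 - g2 + 4g3 = [-7, -4, 16].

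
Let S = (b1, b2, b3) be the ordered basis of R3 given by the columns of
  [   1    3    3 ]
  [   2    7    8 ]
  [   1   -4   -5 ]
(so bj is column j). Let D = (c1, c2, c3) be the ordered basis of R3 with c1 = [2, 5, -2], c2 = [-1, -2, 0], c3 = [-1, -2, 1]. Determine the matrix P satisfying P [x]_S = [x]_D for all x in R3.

Take x = bj: its S-coordinates are the j-th standard unit vector, so P e_j — column j of P — equals [bj]_D.
b1 = 0·c1 - 2c2 + c3, giving column 1 = [0, -2, 1]; repeating for each j gives P = [[0, 1, 2], [-2, 1, 2], [1, -2, -1]].

[[0, 1, 2], [-2, 1, 2], [1, -2, -1]]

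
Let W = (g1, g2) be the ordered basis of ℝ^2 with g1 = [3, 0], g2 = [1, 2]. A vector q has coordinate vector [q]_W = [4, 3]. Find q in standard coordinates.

[15, 6]

The coordinates say q = 4g1 + 3g2; adding the scaled basis vectors gives [15, 6].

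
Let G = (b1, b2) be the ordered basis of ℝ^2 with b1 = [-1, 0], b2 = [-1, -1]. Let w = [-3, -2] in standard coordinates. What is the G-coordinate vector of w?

[1, 2]

Write w = c_1 b1 + c_2 b2 and solve for the c_i.
System: -c_1 - c_2 = -3, 0c_1 - c_2 = -2; solving gives c_1 = 1, c_2 = 2.
Check: b1 + 2b2 = [-3, -2].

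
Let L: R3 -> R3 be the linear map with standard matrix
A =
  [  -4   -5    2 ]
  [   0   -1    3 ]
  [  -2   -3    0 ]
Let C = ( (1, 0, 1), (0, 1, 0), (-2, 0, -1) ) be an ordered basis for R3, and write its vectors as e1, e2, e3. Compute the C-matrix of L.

[[-2, -1, 2], [3, -1, -3], [0, 2, -2]]

With P the matrix whose columns are e1, ..., e3, [L]_C = P^(-1) A P.
Column by column: L(e1) = A e1 = (-2, 3, -2); its C-coordinates (-2, 3, 0) give column 1.
Continuing for each basis vector yields [L]_C = [[-2, -1, 2], [3, -1, -3], [0, 2, -2]].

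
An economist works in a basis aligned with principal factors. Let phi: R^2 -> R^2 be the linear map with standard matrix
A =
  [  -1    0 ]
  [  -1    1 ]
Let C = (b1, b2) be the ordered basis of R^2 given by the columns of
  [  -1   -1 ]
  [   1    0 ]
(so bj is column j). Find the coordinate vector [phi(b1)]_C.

Compute phi(b1) = A b1 = [1, 2] in standard coordinates.
Then write this in C-coordinates: solve for y in y_1 b1 + y_2 b2 = [1, 2].
This gives y = [2, -3], which is column 1 of [phi]_C.

[2, -3]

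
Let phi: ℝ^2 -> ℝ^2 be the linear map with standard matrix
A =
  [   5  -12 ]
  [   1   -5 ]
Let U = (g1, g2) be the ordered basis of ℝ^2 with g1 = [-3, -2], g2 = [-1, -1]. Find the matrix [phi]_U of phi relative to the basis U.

[[-2, -3], [-3, 2]]

The j-th column of [phi]_U is [phi(gj)]_U.
phi(g1) = A g1 = [9, 7] = -2g1 - 3g2, so column 1 is [-2, -3].
Repeating for g2 and assembling the columns gives [[-2, -3], [-3, 2]].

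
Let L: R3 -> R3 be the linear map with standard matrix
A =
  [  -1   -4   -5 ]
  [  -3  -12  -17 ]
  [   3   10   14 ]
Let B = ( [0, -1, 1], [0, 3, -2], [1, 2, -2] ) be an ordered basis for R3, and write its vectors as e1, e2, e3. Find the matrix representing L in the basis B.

With P the matrix whose columns are e1, ..., e3, [L]_B = P^(-1) A P.
Column by column: L(e1) = A e1 = [-1, -5, 4]; its B-coordinates [0, -1, -1] give column 1.
Continuing for each basis vector yields [L]_B = [[0, -2, 1], [-1, 0, 2], [-1, -2, 1]].

[[0, -2, 1], [-1, 0, 2], [-1, -2, 1]]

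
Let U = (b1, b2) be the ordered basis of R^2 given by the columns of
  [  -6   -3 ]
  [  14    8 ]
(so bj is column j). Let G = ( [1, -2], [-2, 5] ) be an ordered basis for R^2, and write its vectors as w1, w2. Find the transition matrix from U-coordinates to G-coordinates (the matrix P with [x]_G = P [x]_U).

Let M have columns bj and N have columns wj. Then for every x, N [x]_G = x = M [x]_U, so P = N^(-1) M.
Since det N = 1, N^(-1) has integer entries; multiplying gives P = [[-2, 1], [2, 2]].

[[-2, 1], [2, 2]]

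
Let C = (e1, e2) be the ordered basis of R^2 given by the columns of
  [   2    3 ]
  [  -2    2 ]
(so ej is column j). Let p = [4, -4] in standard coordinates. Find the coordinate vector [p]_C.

[p]_C is the unique c with M c = p, where M has columns e1, e2.
System: 2c_1 + 3c_2 = 4, -2c_1 + 2c_2 = -4; solving gives c_1 = 2, c_2 = 0.
Check: 2e1 + 0·e2 = [4, -4].

[2, 0]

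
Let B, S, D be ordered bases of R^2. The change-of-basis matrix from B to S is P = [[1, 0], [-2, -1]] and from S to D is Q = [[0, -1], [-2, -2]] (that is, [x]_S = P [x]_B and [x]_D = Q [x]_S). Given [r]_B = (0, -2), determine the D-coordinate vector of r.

Composing the changes, [r]_D = Q P [r]_B.
Q P = [[2, 1], [2, 2]]; applying this to (0, -2) gives (-2, -4).

(-2, -4)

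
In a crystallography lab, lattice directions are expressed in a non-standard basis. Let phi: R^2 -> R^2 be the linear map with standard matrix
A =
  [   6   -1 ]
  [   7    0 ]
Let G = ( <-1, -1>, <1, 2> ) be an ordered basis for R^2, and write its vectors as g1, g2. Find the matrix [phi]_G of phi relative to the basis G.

Let P have columns g1, g2. Then [phi]_G = P^(-1) A P.
Here det P = -1, so P^(-1) is integer; computing A P first and then P^(-1)(A P) gives [[3, -1], [-2, 3]].

[[3, -1], [-2, 3]]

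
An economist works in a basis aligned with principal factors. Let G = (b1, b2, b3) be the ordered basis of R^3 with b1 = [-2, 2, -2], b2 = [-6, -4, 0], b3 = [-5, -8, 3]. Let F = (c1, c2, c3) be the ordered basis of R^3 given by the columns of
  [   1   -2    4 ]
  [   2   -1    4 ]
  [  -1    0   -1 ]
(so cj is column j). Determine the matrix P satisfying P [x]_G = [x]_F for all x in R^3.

[[2, 2, -1], [2, 0, -2], [0, -2, -2]]

Column j of P is [bj]_F, since P maps G-coordinates to F-coordinates.
Expressing b1 in F: b1 = 2c1 + 2c2 + 0·c3, so column 1 of P is [2, 2, 0].
Doing the same for each bj gives P = [[2, 2, -1], [2, 0, -2], [0, -2, -2]].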